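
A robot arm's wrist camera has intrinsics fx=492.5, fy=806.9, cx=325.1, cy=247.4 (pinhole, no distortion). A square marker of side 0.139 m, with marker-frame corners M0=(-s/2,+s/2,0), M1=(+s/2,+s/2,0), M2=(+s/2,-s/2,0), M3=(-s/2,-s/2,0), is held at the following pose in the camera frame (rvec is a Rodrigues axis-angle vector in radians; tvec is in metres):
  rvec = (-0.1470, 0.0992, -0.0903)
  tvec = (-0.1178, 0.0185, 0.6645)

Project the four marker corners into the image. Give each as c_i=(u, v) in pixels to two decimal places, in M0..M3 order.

Intrinsics K: fx=492.5, fy=806.9, cx=325.1, cy=247.4
Marker side s = 0.139 m; corners in marker frame (Z=0):
  M0 = (-0.0695, +0.0695, 0)
  M1 = (+0.0695, +0.0695, 0)
  M2 = (+0.0695, -0.0695, 0)
  M3 = (-0.0695, -0.0695, 0)
rvec = (-0.1470, 0.0992, -0.0903), |rvec| = θ = 0.19901 rad = 11.402°
Rodrigues: sinθ=0.19770, 1−cosθ=0.01974; R = I + sinθ·[k]× + (1−cosθ)·[k]×²:
    [+0.99103 +0.08244 +0.10516]
    [-0.09697 +0.98517 +0.14157]
    [-0.09193 -0.15050 +0.98433]
t = (-0.1178, 0.0185, 0.6645) m
M0: Pc = R·M0+t = (-0.18095, +0.09371, +0.66043); u = 492.5·(-0.18095)/0.66043 + 325.1 = 190.1628, v = 806.9·(+0.09371)/0.66043 + 247.4 = 361.8915
M1: Pc = R·M1+t = (-0.04319, +0.08023, +0.64765); u = 492.5·(-0.04319)/0.64765 + 325.1 = 292.2537, v = 806.9·(+0.08023)/0.64765 + 247.4 = 347.3569
M2: Pc = R·M2+t = (-0.05465, -0.05671, +0.66857); u = 492.5·(-0.05465)/0.66857 + 325.1 = 284.8403, v = 806.9·(-0.05671)/0.66857 + 247.4 = 178.9580
M3: Pc = R·M3+t = (-0.19241, -0.04323, +0.68135); u = 492.5·(-0.19241)/0.68135 + 325.1 = 186.0228, v = 806.9·(-0.04323)/0.68135 + 247.4 = 196.2046

c0=(190.16, 361.89) c1=(292.25, 347.36) c2=(284.84, 178.96) c3=(186.02, 196.20)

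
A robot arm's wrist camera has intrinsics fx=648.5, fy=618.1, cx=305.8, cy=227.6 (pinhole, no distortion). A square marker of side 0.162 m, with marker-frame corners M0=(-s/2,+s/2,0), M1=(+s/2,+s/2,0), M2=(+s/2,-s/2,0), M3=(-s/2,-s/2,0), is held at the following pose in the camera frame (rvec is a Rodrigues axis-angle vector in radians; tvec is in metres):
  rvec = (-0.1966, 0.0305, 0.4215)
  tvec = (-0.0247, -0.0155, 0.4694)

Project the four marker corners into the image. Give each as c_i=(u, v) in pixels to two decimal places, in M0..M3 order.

Intrinsics K: fx=648.5, fy=618.1, cx=305.8, cy=227.6
Marker side s = 0.162 m; corners in marker frame (Z=0):
  M0 = (-0.0810, +0.0810, 0)
  M1 = (+0.0810, +0.0810, 0)
  M2 = (+0.0810, -0.0810, 0)
  M3 = (-0.0810, -0.0810, 0)
rvec = (-0.1966, 0.0305, 0.4215), |rvec| = θ = 0.46609 rad = 26.705°
Rodrigues: sinθ=0.44940, 1−cosθ=0.10667; R = I + sinθ·[k]× + (1−cosθ)·[k]×²:
    [+0.91231 -0.40935 -0.01128]
    [+0.40346 +0.89379 +0.19587]
    [-0.07010 -0.18325 +0.98056]
t = (-0.0247, -0.0155, 0.4694) m
M0: Pc = R·M0+t = (-0.13175, +0.02422, +0.46023); u = 648.5·(-0.13175)/0.46023 + 305.8 = 120.1500, v = 618.1·(+0.02422)/0.46023 + 227.6 = 260.1231
M1: Pc = R·M1+t = (+0.01604, +0.08958, +0.44888); u = 648.5·(+0.01604)/0.44888 + 305.8 = 328.9729, v = 618.1·(+0.08958)/0.44888 + 227.6 = 350.9461
M2: Pc = R·M2+t = (+0.08235, -0.05522, +0.47857); u = 648.5·(+0.08235)/0.47857 + 305.8 = 417.3975, v = 618.1·(-0.05522)/0.47857 + 227.6 = 156.2840
M3: Pc = R·M3+t = (-0.06544, -0.12058, +0.48992); u = 648.5·(-0.06544)/0.48992 + 305.8 = 219.1784, v = 618.1·(-0.12058)/0.48992 + 227.6 = 75.4762

c0=(120.15, 260.12) c1=(328.97, 350.95) c2=(417.40, 156.28) c3=(219.18, 75.48)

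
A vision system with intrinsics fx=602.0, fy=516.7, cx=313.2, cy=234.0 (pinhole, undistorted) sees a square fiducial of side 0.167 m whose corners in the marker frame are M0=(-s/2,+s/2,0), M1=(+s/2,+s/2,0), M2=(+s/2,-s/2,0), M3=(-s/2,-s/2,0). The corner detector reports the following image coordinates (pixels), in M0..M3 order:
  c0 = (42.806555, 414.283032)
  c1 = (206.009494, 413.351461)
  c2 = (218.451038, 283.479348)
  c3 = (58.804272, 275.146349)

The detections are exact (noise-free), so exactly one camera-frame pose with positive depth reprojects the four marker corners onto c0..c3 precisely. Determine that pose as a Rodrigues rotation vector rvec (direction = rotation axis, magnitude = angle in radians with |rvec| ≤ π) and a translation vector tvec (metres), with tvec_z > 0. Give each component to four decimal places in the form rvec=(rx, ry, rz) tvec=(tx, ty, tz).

rvec=(-0.0515, -0.2749, 0.0808) tvec=(-0.1925, 0.1406, 0.6480)

Intrinsics K: fx=602.0, fy=516.7, cx=313.2, cy=234.0
Marker side s = 0.167 m; corners in marker frame (Z=0):
  M0 = (-0.0835, +0.0835, 0)
  M1 = (+0.0835, +0.0835, 0)
  M2 = (+0.0835, -0.0835, 0)
  M3 = (-0.0835, -0.0835, 0)
Detected image corners:
  c0 = (42.806555, 414.283032) px
  c1 = (206.009494, 413.351461) px
  c2 = (218.451038, 283.479348) px
  c3 = (58.804272, 275.146349) px
Planar DLT: solve 8×8 A·h = b for H (H[2,2]=1):
  H  [+1021.12081 -97.31901 +134.37184]
  H  [+166.23111 +771.40838 +346.09372]
  H  [+0.41507 -0.09535 +1.00000]
B = K⁻¹H; ‖b₁‖=1.543165, ‖b₂‖=1.543165; λ = 2/(‖b₁‖+‖b₂‖) = 0.648019, sign → tz>0 ⇒ λ=+0.648019
r₁ = λ·B[:,0] = (+0.95924,+0.08667,+0.26898); r₂ = λ·B[:,1] = (-0.07261,+0.99544,-0.06179)
r₃ = r₁×r₂ = (-0.27311,+0.03974,+0.96116); SVD([r₁ r₂ r₃]) → R = UVᵀ:
  R  [+0.95924 -0.07261 -0.27311]
  R  [+0.08667 +0.99544 +0.03974]
  R  [+0.26898 -0.06179 +0.96116]
t = (-0.19250, +0.14058, +0.64802) m
tr R = 2.915847; θ = arccos((tr R − 1)/2) = 0.291119 rad = 16.680°
axis k = ((R−Rᵀ)₃₂, (R−Rᵀ)₁₃, (R−Rᵀ)₂₁) / (2 sinθ) = (-0.176869, -0.944315, +0.277464)
rvec = θ·k = (-0.051490, -0.274908, +0.080775)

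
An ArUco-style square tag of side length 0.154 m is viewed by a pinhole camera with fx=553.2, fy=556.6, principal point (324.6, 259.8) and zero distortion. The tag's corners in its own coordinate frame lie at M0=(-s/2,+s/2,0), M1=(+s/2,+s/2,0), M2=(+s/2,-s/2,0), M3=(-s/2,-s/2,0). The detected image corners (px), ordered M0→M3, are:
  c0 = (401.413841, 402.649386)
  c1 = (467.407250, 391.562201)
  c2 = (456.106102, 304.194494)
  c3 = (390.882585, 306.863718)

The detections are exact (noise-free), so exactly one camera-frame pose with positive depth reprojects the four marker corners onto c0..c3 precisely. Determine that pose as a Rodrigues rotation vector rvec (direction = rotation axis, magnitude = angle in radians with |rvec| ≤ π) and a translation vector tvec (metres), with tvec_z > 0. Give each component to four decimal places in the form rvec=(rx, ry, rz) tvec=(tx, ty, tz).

rvec=(-0.1870, -0.5854, -0.0400) tvec=(0.1810, 0.1543, 0.9466)

Intrinsics K: fx=553.2, fy=556.6, cx=324.6, cy=259.8
Marker side s = 0.154 m; corners in marker frame (Z=0):
  M0 = (-0.0770, +0.0770, 0)
  M1 = (+0.0770, +0.0770, 0)
  M2 = (+0.0770, -0.0770, 0)
  M3 = (-0.0770, -0.0770, 0)
Detected image corners:
  c0 = (401.413841, 402.649386) px
  c1 = (467.407250, 391.562201) px
  c2 = (456.106102, 304.194494) px
  c3 = (390.882585, 306.863718) px
Planar DLT: solve 8×8 A·h = b for H (H[2,2]=1):
  H  [+676.45223 -3.36092 +430.35443]
  H  [+160.82826 +532.52513 +350.55166]
  H  [+0.58388 -0.17335 +1.00000]
B = K⁻¹H; ‖b₁‖=1.056377, ‖b₂‖=1.056377; λ = 2/(‖b₁‖+‖b₂‖) = 0.946632, sign → tz>0 ⇒ λ=+0.946632
r₁ = λ·B[:,0] = (+0.83322,+0.01554,+0.55272); r₂ = λ·B[:,1] = (+0.09054,+0.98228,-0.16410)
r₃ = r₁×r₂ = (-0.54548,+0.18677,+0.81705); SVD([r₁ r₂ r₃]) → R = UVᵀ:
  R  [+0.83322 +0.09054 -0.54548]
  R  [+0.01554 +0.98228 +0.18677]
  R  [+0.55272 -0.16410 +0.81705]
t = (+0.18097, +0.15435, +0.94663) m
tr R = 2.632556; θ = arccos((tr R − 1)/2) = 0.615859 rad = 35.286°
axis k = ((R−Rᵀ)₃₂, (R−Rᵀ)₁₃, (R−Rᵀ)₂₁) / (2 sinθ) = (-0.303695, -0.950555, -0.064914)
rvec = θ·k = (-0.187033, -0.585408, -0.039978)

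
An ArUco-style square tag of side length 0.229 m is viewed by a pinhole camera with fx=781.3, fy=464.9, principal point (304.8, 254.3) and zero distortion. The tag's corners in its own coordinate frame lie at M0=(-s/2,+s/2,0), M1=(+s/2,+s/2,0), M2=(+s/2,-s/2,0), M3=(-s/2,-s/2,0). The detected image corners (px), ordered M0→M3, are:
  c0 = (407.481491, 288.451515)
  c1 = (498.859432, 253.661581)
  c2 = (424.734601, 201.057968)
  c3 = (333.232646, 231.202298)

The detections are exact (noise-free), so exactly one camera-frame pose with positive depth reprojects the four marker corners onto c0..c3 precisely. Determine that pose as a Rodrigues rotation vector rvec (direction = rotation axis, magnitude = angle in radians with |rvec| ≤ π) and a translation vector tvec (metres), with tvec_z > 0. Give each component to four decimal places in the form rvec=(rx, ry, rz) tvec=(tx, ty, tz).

rvec=(-0.4087, -0.2883, -0.5666) tvec=(0.2111, -0.0375, 1.4761)

Intrinsics K: fx=781.3, fy=464.9, cx=304.8, cy=254.3
Marker side s = 0.229 m; corners in marker frame (Z=0):
  M0 = (-0.1145, +0.1145, 0)
  M1 = (+0.1145, +0.1145, 0)
  M2 = (+0.1145, -0.1145, 0)
  M3 = (-0.1145, -0.1145, 0)
Detected image corners:
  c0 = (407.481491, 288.451515) px
  c1 = (498.859432, 253.661581) px
  c2 = (424.734601, 201.057968) px
  c3 = (333.232646, 231.202298) px
Planar DLT: solve 8×8 A·h = b for H (H[2,2]=1):
  H  [+504.15526 +241.35132 +416.55304]
  H  [-80.16377 +191.20180 +242.50069]
  H  [+0.25199 -0.19852 +1.00000]
B = K⁻¹H; ‖b₁‖=0.677455, ‖b₂‖=0.677455; λ = 2/(‖b₁‖+‖b₂‖) = 1.476113, sign → tz>0 ⇒ λ=+1.476113
r₁ = λ·B[:,0] = (+0.80739,-0.45800,+0.37197); r₂ = λ·B[:,1] = (+0.57031,+0.76738,-0.29304)
r₃ = r₁×r₂ = (-0.15123,+0.44874,+0.88078); SVD([r₁ r₂ r₃]) → R = UVᵀ:
  R  [+0.80739 +0.57031 -0.15123]
  R  [-0.45800 +0.76738 +0.44874]
  R  [+0.37197 -0.29304 +0.88078]
t = (+0.21114, -0.03746, +1.47611) m
tr R = 2.455548; θ = arccos((tr R − 1)/2) = 0.755725 rad = 43.300°
axis k = ((R−Rᵀ)₃₂, (R−Rᵀ)₁₃, (R−Rᵀ)₂₁) / (2 sinθ) = (-0.540799, -0.381442, -0.749692)
rvec = θ·k = (-0.408696, -0.288265, -0.566562)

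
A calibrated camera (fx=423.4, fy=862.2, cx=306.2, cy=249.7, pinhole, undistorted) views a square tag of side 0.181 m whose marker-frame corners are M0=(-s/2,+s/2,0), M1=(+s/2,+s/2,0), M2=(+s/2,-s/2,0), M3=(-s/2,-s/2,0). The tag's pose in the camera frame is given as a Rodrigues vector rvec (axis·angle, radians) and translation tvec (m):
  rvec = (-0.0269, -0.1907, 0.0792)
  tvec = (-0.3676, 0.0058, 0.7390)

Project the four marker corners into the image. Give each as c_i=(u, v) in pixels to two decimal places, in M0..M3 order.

Intrinsics K: fx=423.4, fy=862.2, cx=306.2, cy=249.7
Marker side s = 0.181 m; corners in marker frame (Z=0):
  M0 = (-0.0905, +0.0905, 0)
  M1 = (+0.0905, +0.0905, 0)
  M2 = (+0.0905, -0.0905, 0)
  M3 = (-0.0905, -0.0905, 0)
rvec = (-0.0269, -0.1907, 0.0792), |rvec| = θ = 0.20824 rad = 11.931°
Rodrigues: sinθ=0.20674, 1−cosθ=0.02160; R = I + sinθ·[k]× + (1−cosθ)·[k]×²:
    [+0.97876 -0.07607 -0.19039]
    [+0.08118 +0.99651 +0.01918]
    [+0.18826 -0.03423 +0.98152]
t = (-0.3676, 0.0058, 0.7390) m
M0: Pc = R·M0+t = (-0.46306, +0.08864, +0.71886); u = 423.4·(-0.46306)/0.71886 + 306.2 = 33.4635, v = 862.2·(+0.08864)/0.71886 + 249.7 = 356.0109
M1: Pc = R·M1+t = (-0.28591, +0.10333, +0.75294); u = 423.4·(-0.28591)/0.75294 + 306.2 = 145.4262, v = 862.2·(+0.10333)/0.75294 + 249.7 = 368.0264
M2: Pc = R·M2+t = (-0.27214, -0.07704, +0.75914); u = 423.4·(-0.27214)/0.75914 + 306.2 = 154.4180, v = 862.2·(-0.07704)/0.75914 + 249.7 = 162.2036
M3: Pc = R·M3+t = (-0.44929, -0.09173, +0.72506); u = 423.4·(-0.44929)/0.72506 + 306.2 = 43.8347, v = 862.2·(-0.09173)/0.72506 + 249.7 = 140.6178

c0=(33.46, 356.01) c1=(145.43, 368.03) c2=(154.42, 162.20) c3=(43.83, 140.62)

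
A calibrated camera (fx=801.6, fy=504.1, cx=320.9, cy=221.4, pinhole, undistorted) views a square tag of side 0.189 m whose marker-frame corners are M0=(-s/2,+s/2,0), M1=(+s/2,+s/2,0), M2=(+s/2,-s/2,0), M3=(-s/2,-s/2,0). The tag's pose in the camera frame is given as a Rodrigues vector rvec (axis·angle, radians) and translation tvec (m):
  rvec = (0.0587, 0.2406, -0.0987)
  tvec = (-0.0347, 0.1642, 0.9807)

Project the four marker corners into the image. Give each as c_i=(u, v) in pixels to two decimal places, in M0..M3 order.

c0=(228.52, 354.77) c1=(376.30, 352.11) c2=(360.19, 254.05) c3=(211.86, 261.20)

Intrinsics K: fx=801.6, fy=504.1, cx=320.9, cy=221.4
Marker side s = 0.189 m; corners in marker frame (Z=0):
  M0 = (-0.0945, +0.0945, 0)
  M1 = (+0.0945, +0.0945, 0)
  M2 = (+0.0945, -0.0945, 0)
  M3 = (-0.0945, -0.0945, 0)
rvec = (0.0587, 0.2406, -0.0987), |rvec| = θ = 0.26660 rad = 15.275°
Rodrigues: sinθ=0.26345, 1−cosθ=0.03533; R = I + sinθ·[k]× + (1−cosθ)·[k]×²:
    [+0.96638 +0.10455 +0.23488]
    [-0.09052 +0.99345 -0.06981]
    [-0.24064 +0.04620 +0.96951]
t = (-0.0347, 0.1642, 0.9807) m
M0: Pc = R·M0+t = (-0.11614, +0.26663, +1.00781); u = 801.6·(-0.11614)/1.00781 + 320.9 = 228.5210, v = 504.1·(+0.26663)/1.00781 + 221.4 = 354.7692
M1: Pc = R·M1+t = (+0.06650, +0.24953, +0.96233); u = 801.6·(+0.06650)/0.96233 + 320.9 = 376.2965, v = 504.1·(+0.24953)/0.96233 + 221.4 = 352.1109
M2: Pc = R·M2+t = (+0.04674, +0.06177, +0.95359); u = 801.6·(+0.04674)/0.95359 + 320.9 = 360.1926, v = 504.1·(+0.06177)/0.95359 + 221.4 = 254.0514
M3: Pc = R·M3+t = (-0.13590, +0.07887, +0.99907); u = 801.6·(-0.13590)/0.99907 + 320.9 = 211.8586, v = 504.1·(+0.07887)/0.99907 + 221.4 = 261.1968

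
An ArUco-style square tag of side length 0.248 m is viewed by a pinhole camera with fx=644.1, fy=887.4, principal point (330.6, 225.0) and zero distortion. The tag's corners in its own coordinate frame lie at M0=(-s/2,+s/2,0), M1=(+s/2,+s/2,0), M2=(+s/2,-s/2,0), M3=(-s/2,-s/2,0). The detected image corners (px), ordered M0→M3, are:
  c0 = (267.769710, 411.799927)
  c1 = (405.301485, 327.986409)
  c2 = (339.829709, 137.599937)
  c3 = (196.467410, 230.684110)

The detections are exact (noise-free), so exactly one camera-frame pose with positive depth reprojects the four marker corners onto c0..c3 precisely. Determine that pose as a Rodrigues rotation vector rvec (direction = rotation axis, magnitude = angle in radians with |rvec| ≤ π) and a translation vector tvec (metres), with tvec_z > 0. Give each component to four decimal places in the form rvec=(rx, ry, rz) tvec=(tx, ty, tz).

Intrinsics K: fx=644.1, fy=887.4, cx=330.6, cy=225.0
Marker side s = 0.248 m; corners in marker frame (Z=0):
  M0 = (-0.1240, +0.1240, 0)
  M1 = (+0.1240, +0.1240, 0)
  M2 = (+0.1240, -0.1240, 0)
  M3 = (-0.1240, -0.1240, 0)
Detected image corners:
  c0 = (267.769710, 411.799927) px
  c1 = (405.301485, 327.986409) px
  c2 = (339.829709, 137.599937) px
  c3 = (196.467410, 230.684110) px
Planar DLT: solve 8×8 A·h = b for H (H[2,2]=1):
  H  [+536.17499 +341.03344 +302.39641]
  H  [-383.48038 +808.44751 +280.03973]
  H  [-0.09866 +0.21544 +1.00000]
B = K⁻¹H; ‖b₁‖=0.977403, ‖b₂‖=0.977403; λ = 2/(‖b₁‖+‖b₂‖) = 1.023120, sign → tz>0 ⇒ λ=+1.023120
r₁ = λ·B[:,0] = (+0.90350,-0.41654,-0.10094); r₂ = λ·B[:,1] = (+0.42858,+0.87621,+0.22042)
r₃ = r₁×r₂ = (-0.00336,-0.24241,+0.97017); SVD([r₁ r₂ r₃]) → R = UVᵀ:
  R  [+0.90350 +0.42858 -0.00336]
  R  [-0.41654 +0.87621 -0.24241]
  R  [-0.10094 +0.22042 +0.97017]
t = (-0.04480, +0.06346, +1.02312) m
tr R = 2.749872; θ = arccos((tr R − 1)/2) = 0.505493 rad = 28.963°
axis k = ((R−Rᵀ)₃₂, (R−Rᵀ)₁₃, (R−Rᵀ)₂₁) / (2 sinθ) = (+0.477890, +0.100754, -0.872623)
rvec = θ·k = (+0.241570, +0.050931, -0.441105)

rvec=(0.2416, 0.0509, -0.4411) tvec=(-0.0448, 0.0635, 1.0231)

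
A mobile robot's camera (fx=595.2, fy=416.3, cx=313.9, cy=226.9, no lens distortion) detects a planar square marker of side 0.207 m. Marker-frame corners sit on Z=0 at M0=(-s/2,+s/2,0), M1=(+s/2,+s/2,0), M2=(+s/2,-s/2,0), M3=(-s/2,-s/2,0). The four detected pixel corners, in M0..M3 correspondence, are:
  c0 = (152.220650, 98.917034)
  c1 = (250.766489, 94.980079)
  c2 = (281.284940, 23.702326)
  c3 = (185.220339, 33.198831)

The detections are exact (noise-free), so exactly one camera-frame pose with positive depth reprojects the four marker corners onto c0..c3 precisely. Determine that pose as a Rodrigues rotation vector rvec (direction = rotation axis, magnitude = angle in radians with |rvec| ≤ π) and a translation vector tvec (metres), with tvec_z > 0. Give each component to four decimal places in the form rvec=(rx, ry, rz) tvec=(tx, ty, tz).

rvec=(-0.3230, 0.4326, 0.1664) tvec=(-0.1723, -0.4139, 1.0445)

Intrinsics K: fx=595.2, fy=416.3, cx=313.9, cy=226.9
Marker side s = 0.207 m; corners in marker frame (Z=0):
  M0 = (-0.1035, +0.1035, 0)
  M1 = (+0.1035, +0.1035, 0)
  M2 = (+0.1035, -0.1035, 0)
  M3 = (-0.1035, -0.1035, 0)
Detected image corners:
  c0 = (152.220650, 98.917034) px
  c1 = (250.766489, 94.980079) px
  c2 = (281.284940, 23.702326) px
  c3 = (185.220339, 33.198831) px
Planar DLT: solve 8×8 A·h = b for H (H[2,2]=1):
  H  [+379.15113 -210.08510 +215.69701]
  H  [-58.98803 +314.05946 +61.92496]
  H  [-0.41754 -0.25946 +1.00000]
B = K⁻¹H; ‖b₁‖=0.957359, ‖b₂‖=0.957359; λ = 2/(‖b₁‖+‖b₂‖) = 1.044541, sign → tz>0 ⇒ λ=+1.044541
r₁ = λ·B[:,0] = (+0.89540,+0.08970,-0.43614); r₂ = λ·B[:,1] = (-0.22575,+0.93573,-0.27102)
r₃ = r₁×r₂ = (+0.38379,+0.34113,+0.85810); SVD([r₁ r₂ r₃]) → R = UVᵀ:
  R  [+0.89540 -0.22575 +0.38379]
  R  [+0.08970 +0.93573 +0.34113]
  R  [-0.43614 -0.27102 +0.85810]
t = (-0.17234, -0.41394, +1.04454) m
tr R = 2.689224; θ = arccos((tr R − 1)/2) = 0.564957 rad = 32.370°
axis k = ((R−Rᵀ)₃₂, (R−Rᵀ)₁₃, (R−Rᵀ)₂₁) / (2 sinθ) = (-0.571700, +0.765743, +0.294611)
rvec = θ·k = (-0.322986, +0.432612, +0.166443)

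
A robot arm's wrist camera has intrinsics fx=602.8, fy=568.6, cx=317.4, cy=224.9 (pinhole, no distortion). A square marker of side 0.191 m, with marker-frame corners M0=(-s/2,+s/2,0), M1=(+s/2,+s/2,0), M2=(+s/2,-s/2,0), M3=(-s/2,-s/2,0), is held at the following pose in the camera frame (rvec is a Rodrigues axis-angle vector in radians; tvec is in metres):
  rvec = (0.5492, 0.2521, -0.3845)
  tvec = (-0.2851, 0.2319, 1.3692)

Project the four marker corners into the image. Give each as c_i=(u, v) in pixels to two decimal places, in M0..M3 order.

c0=(179.30, 356.43) c1=(247.88, 339.97) c2=(205.93, 281.87) c3=(134.90, 302.10)

Intrinsics K: fx=602.8, fy=568.6, cx=317.4, cy=224.9
Marker side s = 0.191 m; corners in marker frame (Z=0):
  M0 = (-0.0955, +0.0955, 0)
  M1 = (+0.0955, +0.0955, 0)
  M2 = (+0.0955, -0.0955, 0)
  M3 = (-0.0955, -0.0955, 0)
rvec = (0.5492, 0.2521, -0.3845), |rvec| = θ = 0.71625 rad = 41.038°
Rodrigues: sinθ=0.65656, 1−cosθ=0.24573; R = I + sinθ·[k]× + (1−cosθ)·[k]×²:
    [+0.89874 +0.41877 +0.12994]
    [-0.28614 +0.78471 -0.54986]
    [-0.33224 +0.45700 +0.82509]
t = (-0.2851, 0.2319, 1.3692) m
M0: Pc = R·M0+t = (-0.33094, +0.33417, +1.44457); u = 602.8·(-0.33094)/1.44457 + 317.4 = 179.3045, v = 568.6·(+0.33417)/1.44457 + 224.9 = 356.4317
M1: Pc = R·M1+t = (-0.15928, +0.27951, +1.38112); u = 602.8·(-0.15928)/1.38112 + 317.4 = 247.8822, v = 568.6·(+0.27951)/1.38112 + 224.9 = 339.9748
M2: Pc = R·M2+t = (-0.23926, +0.12963, +1.29383); u = 602.8·(-0.23926)/1.29383 + 317.4 = 205.9264, v = 568.6·(+0.12963)/1.29383 + 224.9 = 281.8702
M3: Pc = R·M3+t = (-0.41092, +0.18429, +1.35728); u = 602.8·(-0.41092)/1.35728 + 317.4 = 134.9000, v = 568.6·(+0.18429)/1.35728 + 224.9 = 302.1020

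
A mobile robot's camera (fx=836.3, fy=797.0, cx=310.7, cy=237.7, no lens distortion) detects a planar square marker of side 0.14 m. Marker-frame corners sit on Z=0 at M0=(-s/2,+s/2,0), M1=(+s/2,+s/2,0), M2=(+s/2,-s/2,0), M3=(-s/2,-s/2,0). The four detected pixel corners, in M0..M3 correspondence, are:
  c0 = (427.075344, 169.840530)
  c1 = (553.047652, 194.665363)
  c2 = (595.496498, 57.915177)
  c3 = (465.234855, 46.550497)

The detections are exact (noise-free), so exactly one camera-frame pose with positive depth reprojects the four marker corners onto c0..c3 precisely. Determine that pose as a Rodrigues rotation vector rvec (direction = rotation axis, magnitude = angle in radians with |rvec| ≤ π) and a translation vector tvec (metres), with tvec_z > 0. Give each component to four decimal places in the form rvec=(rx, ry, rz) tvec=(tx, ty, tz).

rvec=(-0.0893, 0.6543, 0.2775) tvec=(0.1938, -0.1253, 0.8261)

Intrinsics K: fx=836.3, fy=797.0, cx=310.7, cy=237.7
Marker side s = 0.14 m; corners in marker frame (Z=0):
  M0 = (-0.0700, +0.0700, 0)
  M1 = (+0.0700, +0.0700, 0)
  M2 = (+0.0700, -0.0700, 0)
  M3 = (-0.0700, -0.0700, 0)
Detected image corners:
  c0 = (427.075344, 169.840530) px
  c1 = (553.047652, 194.665363) px
  c2 = (595.496498, 57.915177) px
  c3 = (465.234855, 46.550497) px
Planar DLT: solve 8×8 A·h = b for H (H[2,2]=1):
  H  [+537.39147 -283.90728 +506.88510]
  H  [+42.47161 +926.95593 +116.80245]
  H  [-0.74032 +0.00624 +1.00000]
B = K⁻¹H; ‖b₁‖=1.210470, ‖b₂‖=1.210470; λ = 2/(‖b₁‖+‖b₂‖) = 0.826125, sign → tz>0 ⇒ λ=+0.826125
r₁ = λ·B[:,0] = (+0.75807,+0.22643,-0.61160); r₂ = λ·B[:,1] = (-0.28237,+0.95929,+0.00516)
r₃ = r₁×r₂ = (+0.58787,+0.16879,+0.79115); SVD([r₁ r₂ r₃]) → R = UVᵀ:
  R  [+0.75807 -0.28237 +0.58787]
  R  [+0.22643 +0.95929 +0.16879]
  R  [-0.61160 +0.00516 +0.79115]
t = (+0.19380, -0.12532, +0.82613) m
tr R = 2.508516; θ = arccos((tr R − 1)/2) = 0.716273 rad = 41.039°
axis k = ((R−Rᵀ)₃₂, (R−Rᵀ)₁₃, (R−Rᵀ)₂₁) / (2 sinθ) = (-0.124607, +0.913425, +0.387462)
rvec = θ·k = (-0.089253, +0.654262, +0.277529)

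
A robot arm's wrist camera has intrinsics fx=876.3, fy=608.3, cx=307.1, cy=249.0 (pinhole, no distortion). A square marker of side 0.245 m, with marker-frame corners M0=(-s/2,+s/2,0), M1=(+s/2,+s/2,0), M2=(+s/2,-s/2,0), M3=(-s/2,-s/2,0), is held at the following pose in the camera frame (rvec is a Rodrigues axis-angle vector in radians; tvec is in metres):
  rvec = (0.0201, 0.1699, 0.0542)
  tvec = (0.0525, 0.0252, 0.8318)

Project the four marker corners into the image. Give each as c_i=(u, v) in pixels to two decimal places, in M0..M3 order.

c0=(230.83, 349.04) c1=(486.48, 364.29) c2=(501.68, 181.04) c3=(243.49, 174.59)

Intrinsics K: fx=876.3, fy=608.3, cx=307.1, cy=249.0
Marker side s = 0.245 m; corners in marker frame (Z=0):
  M0 = (-0.1225, +0.1225, 0)
  M1 = (+0.1225, +0.1225, 0)
  M2 = (+0.1225, -0.1225, 0)
  M3 = (-0.1225, -0.1225, 0)
rvec = (0.0201, 0.1699, 0.0542), |rvec| = θ = 0.17946 rad = 10.283°
Rodrigues: sinθ=0.17850, 1−cosθ=0.01606; R = I + sinθ·[k]× + (1−cosθ)·[k]×²:
    [+0.98414 -0.05221 +0.16953]
    [+0.05561 +0.99833 -0.01540]
    [-0.16845 +0.02458 +0.98540]
t = (0.0525, 0.0252, 0.8318) m
M0: Pc = R·M0+t = (-0.07445, +0.14068, +0.85545); u = 876.3·(-0.07445)/0.85545 + 307.1 = 230.8325, v = 608.3·(+0.14068)/0.85545 + 249.0 = 349.0386
M1: Pc = R·M1+t = (+0.16666, +0.15431, +0.81418); u = 876.3·(+0.16666)/0.81418 + 307.1 = 486.4785, v = 608.3·(+0.15431)/0.81418 + 249.0 = 364.2892
M2: Pc = R·M2+t = (+0.17945, -0.09028, +0.80815); u = 876.3·(+0.17945)/0.80815 + 307.1 = 501.6846, v = 608.3·(-0.09028)/0.80815 + 249.0 = 181.0434
M3: Pc = R·M3+t = (-0.06166, -0.10391, +0.84942); u = 876.3·(-0.06166)/0.84942 + 307.1 = 243.4870, v = 608.3·(-0.10391)/0.84942 + 249.0 = 174.5878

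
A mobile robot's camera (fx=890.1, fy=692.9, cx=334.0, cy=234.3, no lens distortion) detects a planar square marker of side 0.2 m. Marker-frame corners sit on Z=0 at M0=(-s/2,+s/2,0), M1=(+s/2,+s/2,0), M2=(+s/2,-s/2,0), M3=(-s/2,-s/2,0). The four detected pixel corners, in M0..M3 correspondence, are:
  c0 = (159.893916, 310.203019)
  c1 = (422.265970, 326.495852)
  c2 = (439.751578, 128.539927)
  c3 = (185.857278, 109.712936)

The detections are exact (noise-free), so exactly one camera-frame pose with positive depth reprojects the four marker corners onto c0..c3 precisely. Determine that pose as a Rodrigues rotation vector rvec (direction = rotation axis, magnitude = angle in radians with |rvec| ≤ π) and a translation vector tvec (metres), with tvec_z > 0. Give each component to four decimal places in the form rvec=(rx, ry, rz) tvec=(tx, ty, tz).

rvec=(-0.1064, -0.0579, 0.0833) tvec=(-0.0239, -0.0169, 0.6876)

Intrinsics K: fx=890.1, fy=692.9, cx=334.0, cy=234.3
Marker side s = 0.2 m; corners in marker frame (Z=0):
  M0 = (-0.1000, +0.1000, 0)
  M1 = (+0.1000, +0.1000, 0)
  M2 = (+0.1000, -0.1000, 0)
  M3 = (-0.1000, -0.1000, 0)
Detected image corners:
  c0 = (159.893916, 310.203019) px
  c1 = (422.265970, 326.495852) px
  c2 = (439.751578, 128.539927) px
  c3 = (185.857278, 109.712936) px
Planar DLT: solve 8×8 A·h = b for H (H[2,2]=1):
  H  [+1313.73224 -156.07155 +303.11374]
  H  [+104.85169 +961.57305 +217.23520]
  H  [+0.07750 -0.15769 +1.00000]
B = K⁻¹H; ‖b₁‖=1.454323, ‖b₂‖=1.454323; λ = 2/(‖b₁‖+‖b₂‖) = 0.687605, sign → tz>0 ⇒ λ=+0.687605
r₁ = λ·B[:,0] = (+0.99487,+0.08603,+0.05329); r₂ = λ·B[:,1] = (-0.07988,+0.99089,-0.10843)
r₃ = r₁×r₂ = (-0.06213,+0.10362,+0.99267); SVD([r₁ r₂ r₃]) → R = UVᵀ:
  R  [+0.99487 -0.07988 -0.06213]
  R  [+0.08603 +0.99089 +0.10362]
  R  [+0.05329 -0.10843 +0.99267]
t = (-0.02386, -0.01693, +0.68761) m
tr R = 2.978431; θ = arccos((tr R − 1)/2) = 0.146996 rad = 8.422°
axis k = ((R−Rᵀ)₃₂, (R−Rᵀ)₁₃, (R−Rᵀ)₂₁) / (2 sinθ) = (-0.723860, -0.394018, +0.566371)
rvec = θ·k = (-0.106405, -0.057919, +0.083255)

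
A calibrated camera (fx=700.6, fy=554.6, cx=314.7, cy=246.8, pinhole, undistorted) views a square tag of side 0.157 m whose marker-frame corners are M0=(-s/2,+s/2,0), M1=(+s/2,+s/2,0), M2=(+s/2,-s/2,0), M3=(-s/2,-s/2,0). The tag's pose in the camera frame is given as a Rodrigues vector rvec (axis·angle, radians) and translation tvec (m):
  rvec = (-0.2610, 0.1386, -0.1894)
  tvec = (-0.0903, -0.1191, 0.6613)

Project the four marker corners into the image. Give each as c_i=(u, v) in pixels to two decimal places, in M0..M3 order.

Intrinsics K: fx=700.6, fy=554.6, cx=314.7, cy=246.8
Marker side s = 0.157 m; corners in marker frame (Z=0):
  M0 = (-0.0785, +0.0785, 0)
  M1 = (+0.0785, +0.0785, 0)
  M2 = (+0.0785, -0.0785, 0)
  M3 = (-0.0785, -0.0785, 0)
rvec = (-0.2610, 0.1386, -0.1894), |rvec| = θ = 0.35100 rad = 20.111°
Rodrigues: sinθ=0.34384, 1−cosθ=0.06097; R = I + sinθ·[k]× + (1−cosθ)·[k]×²:
    [+0.97274 +0.16763 +0.16024]
    [-0.20344 +0.94853 +0.24268]
    [-0.11131 -0.26866 +0.95678]
t = (-0.0903, -0.1191, 0.6613) m
M0: Pc = R·M0+t = (-0.15350, -0.02867, +0.64895); u = 700.6·(-0.15350)/0.64895 + 314.7 = 148.9812, v = 554.6·(-0.02867)/0.64895 + 246.8 = 222.2980
M1: Pc = R·M1+t = (-0.00078, -0.06061, +0.63147); u = 700.6·(-0.00078)/0.63147 + 314.7 = 313.8338, v = 554.6·(-0.06061)/0.63147 + 246.8 = 193.5685
M2: Pc = R·M2+t = (-0.02710, -0.20953, +0.67365); u = 700.6·(-0.02710)/0.67365 + 314.7 = 286.5170, v = 554.6·(-0.20953)/0.67365 + 246.8 = 74.2997
M3: Pc = R·M3+t = (-0.17982, -0.17759, +0.69113); u = 700.6·(-0.17982)/0.69113 + 314.7 = 132.4162, v = 554.6·(-0.17759)/0.69113 + 246.8 = 104.2916

c0=(148.98, 222.30) c1=(313.83, 193.57) c2=(286.52, 74.30) c3=(132.42, 104.29)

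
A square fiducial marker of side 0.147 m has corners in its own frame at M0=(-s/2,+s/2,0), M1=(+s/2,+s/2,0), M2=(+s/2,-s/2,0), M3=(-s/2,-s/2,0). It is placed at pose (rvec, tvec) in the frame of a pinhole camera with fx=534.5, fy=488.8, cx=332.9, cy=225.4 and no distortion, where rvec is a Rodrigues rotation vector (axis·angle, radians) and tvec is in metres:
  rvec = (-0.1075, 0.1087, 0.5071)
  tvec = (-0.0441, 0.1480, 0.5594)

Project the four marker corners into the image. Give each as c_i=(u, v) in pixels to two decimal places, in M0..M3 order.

Intrinsics K: fx=534.5, fy=488.8, cx=332.9, cy=225.4
Marker side s = 0.147 m; corners in marker frame (Z=0):
  M0 = (-0.0735, +0.0735, 0)
  M1 = (+0.0735, +0.0735, 0)
  M2 = (+0.0735, -0.0735, 0)
  M3 = (-0.0735, -0.0735, 0)
rvec = (-0.1075, 0.1087, 0.5071), |rvec| = θ = 0.52964 rad = 30.346°
Rodrigues: sinθ=0.50523, 1−cosθ=0.13701; R = I + sinθ·[k]× + (1−cosθ)·[k]×²:
    [+0.86863 -0.48943 +0.07706]
    [+0.47801 +0.86876 +0.12947]
    [-0.13031 -0.07562 +0.98858]
t = (-0.0441, 0.1480, 0.5594) m
M0: Pc = R·M0+t = (-0.14392, +0.17672, +0.56342); u = 534.5·(-0.14392)/0.56342 + 332.9 = 196.3697, v = 488.8·(+0.17672)/0.56342 + 225.4 = 378.7147
M1: Pc = R·M1+t = (-0.01623, +0.24699, +0.54426); u = 534.5·(-0.01623)/0.54426 + 332.9 = 316.9625, v = 488.8·(+0.24699)/0.54426 + 225.4 = 447.2182
M2: Pc = R·M2+t = (+0.05572, +0.11928, +0.55538); u = 534.5·(+0.05572)/0.55538 + 332.9 = 386.5227, v = 488.8·(+0.11928)/0.55538 + 225.4 = 330.3807
M3: Pc = R·M3+t = (-0.07197, +0.04901, +0.57454); u = 534.5·(-0.07197)/0.57454 + 332.9 = 265.9439, v = 488.8·(+0.04901)/0.57454 + 225.4 = 267.0983

c0=(196.37, 378.71) c1=(316.96, 447.22) c2=(386.52, 330.38) c3=(265.94, 267.10)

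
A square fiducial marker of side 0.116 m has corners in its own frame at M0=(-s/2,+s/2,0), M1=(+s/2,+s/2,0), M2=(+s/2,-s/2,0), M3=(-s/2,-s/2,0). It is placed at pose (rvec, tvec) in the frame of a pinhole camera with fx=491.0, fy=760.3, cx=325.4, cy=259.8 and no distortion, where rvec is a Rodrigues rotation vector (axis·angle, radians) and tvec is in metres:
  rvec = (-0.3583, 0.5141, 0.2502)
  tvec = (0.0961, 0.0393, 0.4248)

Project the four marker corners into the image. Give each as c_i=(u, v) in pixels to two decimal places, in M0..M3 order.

Intrinsics K: fx=491.0, fy=760.3, cx=325.4, cy=259.8
Marker side s = 0.116 m; corners in marker frame (Z=0):
  M0 = (-0.0580, +0.0580, 0)
  M1 = (+0.0580, +0.0580, 0)
  M2 = (+0.0580, -0.0580, 0)
  M3 = (-0.0580, -0.0580, 0)
rvec = (-0.3583, 0.5141, 0.2502), |rvec| = θ = 0.67474 rad = 38.660°
Rodrigues: sinθ=0.62470, 1−cosθ=0.21913; R = I + sinθ·[k]× + (1−cosθ)·[k]×²:
    [+0.84266 -0.32030 +0.43282]
    [+0.14298 +0.90808 +0.39364]
    [-0.51912 -0.26981 +0.81100]
t = (0.0961, 0.0393, 0.4248) m
M0: Pc = R·M0+t = (+0.02865, +0.08368, +0.43926); u = 491.0·(+0.02865)/0.43926 + 325.4 = 357.4228, v = 760.3·(+0.08368)/0.43926 + 259.8 = 404.6313
M1: Pc = R·M1+t = (+0.12640, +0.10026, +0.37904); u = 491.0·(+0.12640)/0.37904 + 325.4 = 489.1306, v = 760.3·(+0.10026)/0.37904 + 259.8 = 460.9094
M2: Pc = R·M2+t = (+0.16355, -0.00508, +0.41034); u = 491.0·(+0.16355)/0.41034 + 325.4 = 521.1006, v = 760.3·(-0.00508)/0.41034 + 259.8 = 250.3958
M3: Pc = R·M3+t = (+0.06580, -0.02166, +0.47056); u = 491.0·(+0.06580)/0.47056 + 325.4 = 394.0619, v = 760.3·(-0.02166)/0.47056 + 259.8 = 224.8005

c0=(357.42, 404.63) c1=(489.13, 460.91) c2=(521.10, 250.40) c3=(394.06, 224.80)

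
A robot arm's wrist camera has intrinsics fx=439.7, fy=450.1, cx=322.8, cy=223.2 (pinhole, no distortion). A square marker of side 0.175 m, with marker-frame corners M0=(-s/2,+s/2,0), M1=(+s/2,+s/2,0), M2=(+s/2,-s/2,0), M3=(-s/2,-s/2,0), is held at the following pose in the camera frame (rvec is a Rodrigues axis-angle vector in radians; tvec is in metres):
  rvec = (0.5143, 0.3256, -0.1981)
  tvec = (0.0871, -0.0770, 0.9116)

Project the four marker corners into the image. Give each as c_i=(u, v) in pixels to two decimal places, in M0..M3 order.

c0=(335.79, 226.30) c1=(414.43, 217.60) c2=(398.68, 137.21) c3=(314.27, 152.16)

Intrinsics K: fx=439.7, fy=450.1, cx=322.8, cy=223.2
Marker side s = 0.175 m; corners in marker frame (Z=0):
  M0 = (-0.0875, +0.0875, 0)
  M1 = (+0.0875, +0.0875, 0)
  M2 = (+0.0875, -0.0875, 0)
  M3 = (-0.0875, -0.0875, 0)
rvec = (0.5143, 0.3256, -0.1981), |rvec| = θ = 0.64013 rad = 36.677°
Rodrigues: sinθ=0.59730, 1−cosθ=0.19798; R = I + sinθ·[k]× + (1−cosθ)·[k]×²:
    [+0.92982 +0.26575 +0.25459]
    [-0.10394 +0.85324 -0.51105]
    [-0.35304 +0.44872 +0.82098]
t = (0.0871, -0.0770, 0.9116) m
M0: Pc = R·M0+t = (+0.02899, +0.00675, +0.98175); u = 439.7·(+0.02899)/0.98175 + 322.8 = 335.7858, v = 450.1·(+0.00675)/0.98175 + 223.2 = 226.2961
M1: Pc = R·M1+t = (+0.19171, -0.01144, +0.91997); u = 439.7·(+0.19171)/0.91997 + 322.8 = 414.4288, v = 450.1·(-0.01144)/0.91997 + 223.2 = 217.6049
M2: Pc = R·M2+t = (+0.14521, -0.16075, +0.84145); u = 439.7·(+0.14521)/0.84145 + 322.8 = 398.6776, v = 450.1·(-0.16075)/0.84145 + 223.2 = 137.2111
M3: Pc = R·M3+t = (-0.01751, -0.14256, +0.90323); u = 439.7·(-0.01751)/0.90323 + 322.8 = 314.2748, v = 450.1·(-0.14256)/0.90323 + 223.2 = 152.1569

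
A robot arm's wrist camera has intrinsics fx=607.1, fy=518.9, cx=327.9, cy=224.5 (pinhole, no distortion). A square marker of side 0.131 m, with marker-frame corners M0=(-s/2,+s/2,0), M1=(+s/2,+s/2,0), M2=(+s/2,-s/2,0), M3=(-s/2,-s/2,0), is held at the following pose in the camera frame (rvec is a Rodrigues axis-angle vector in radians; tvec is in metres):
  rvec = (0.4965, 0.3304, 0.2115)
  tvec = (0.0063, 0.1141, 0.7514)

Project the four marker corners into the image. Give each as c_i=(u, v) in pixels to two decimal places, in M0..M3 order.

Intrinsics K: fx=607.1, fy=518.9, cx=327.9, cy=224.5
Marker side s = 0.131 m; corners in marker frame (Z=0):
  M0 = (-0.0655, +0.0655, 0)
  M1 = (+0.0655, +0.0655, 0)
  M2 = (+0.0655, -0.0655, 0)
  M3 = (-0.0655, -0.0655, 0)
rvec = (0.4965, 0.3304, 0.2115), |rvec| = θ = 0.63278 rad = 36.256°
Rodrigues: sinθ=0.59139, 1−cosθ=0.19361; R = I + sinθ·[k]× + (1−cosθ)·[k]×²:
    [+0.92559 -0.11834 +0.35956]
    [+0.27699 +0.85917 -0.43023]
    [-0.25801 +0.49781 +0.82802]
t = (0.0063, 0.1141, 0.7514) m
M0: Pc = R·M0+t = (-0.06208, +0.15223, +0.80091); u = 607.1·(-0.06208)/0.80091 + 327.9 = 280.8443, v = 518.9·(+0.15223)/0.80091 + 224.5 = 323.1305
M1: Pc = R·M1+t = (+0.05917, +0.18852, +0.76711); u = 607.1·(+0.05917)/0.76711 + 327.9 = 374.7314, v = 518.9·(+0.18852)/0.76711 + 224.5 = 352.0210
M2: Pc = R·M2+t = (+0.07468, +0.07597, +0.70189); u = 607.1·(+0.07468)/0.70189 + 327.9 = 392.4919, v = 518.9·(+0.07597)/0.70189 + 224.5 = 280.6612
M3: Pc = R·M3+t = (-0.04657, +0.03968, +0.73569); u = 607.1·(-0.04657)/0.73569 + 327.9 = 289.4665, v = 518.9·(+0.03968)/0.73569 + 224.5 = 252.4883

c0=(280.84, 323.13) c1=(374.73, 352.02) c2=(392.49, 280.66) c3=(289.47, 252.49)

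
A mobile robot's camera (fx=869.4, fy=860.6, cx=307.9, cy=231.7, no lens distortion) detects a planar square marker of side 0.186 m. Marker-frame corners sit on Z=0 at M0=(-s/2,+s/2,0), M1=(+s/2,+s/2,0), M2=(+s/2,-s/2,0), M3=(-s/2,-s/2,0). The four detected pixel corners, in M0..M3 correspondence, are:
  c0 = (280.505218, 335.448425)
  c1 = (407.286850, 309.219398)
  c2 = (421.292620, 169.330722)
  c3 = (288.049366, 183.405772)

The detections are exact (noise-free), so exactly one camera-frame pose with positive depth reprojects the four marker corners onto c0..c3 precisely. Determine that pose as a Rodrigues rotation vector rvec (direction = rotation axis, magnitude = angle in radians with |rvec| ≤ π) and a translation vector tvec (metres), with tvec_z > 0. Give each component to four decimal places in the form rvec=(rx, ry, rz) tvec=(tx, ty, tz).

Intrinsics K: fx=869.4, fy=860.6, cx=307.9, cy=231.7
Marker side s = 0.186 m; corners in marker frame (Z=0):
  M0 = (-0.0930, +0.0930, 0)
  M1 = (+0.0930, +0.0930, 0)
  M2 = (+0.0930, -0.0930, 0)
  M3 = (-0.0930, -0.0930, 0)
Detected image corners:
  c0 = (280.505218, 335.448425) px
  c1 = (407.286850, 309.219398) px
  c2 = (421.292620, 169.330722) px
  c3 = (288.049366, 183.405772) px
Planar DLT: solve 8×8 A·h = b for H (H[2,2]=1):
  H  [+869.70105 +48.79739 +352.09261]
  H  [+12.94364 +860.02941 +250.98111]
  H  [+0.49017 +0.30783 +1.00000]
B = K⁻¹H; ‖b₁‖=0.968222, ‖b₂‖=0.968222; λ = 2/(‖b₁‖+‖b₂‖) = 1.032820, sign → tz>0 ⇒ λ=+1.032820
r₁ = λ·B[:,0] = (+0.85389,-0.12076,+0.50625); r₂ = λ·B[:,1] = (-0.05463,+0.94654,+0.31793)
r₃ = r₁×r₂ = (-0.51758,-0.29913,+0.80164); SVD([r₁ r₂ r₃]) → R = UVᵀ:
  R  [+0.85389 -0.05463 -0.51758]
  R  [-0.12076 +0.94654 -0.29913]
  R  [+0.50625 +0.31793 +0.80164]
t = (+0.05250, +0.02314, +1.03282) m
tr R = 2.602067; θ = arccos((tr R − 1)/2) = 0.641776 rad = 36.771°
axis k = ((R−Rᵀ)₃₂, (R−Rᵀ)₁₃, (R−Rᵀ)₂₁) / (2 sinθ) = (+0.515405, -0.855164, -0.055243)
rvec = θ·k = (+0.330774, -0.548824, -0.035454)

rvec=(0.3308, -0.5488, -0.0355) tvec=(0.0525, 0.0231, 1.0328)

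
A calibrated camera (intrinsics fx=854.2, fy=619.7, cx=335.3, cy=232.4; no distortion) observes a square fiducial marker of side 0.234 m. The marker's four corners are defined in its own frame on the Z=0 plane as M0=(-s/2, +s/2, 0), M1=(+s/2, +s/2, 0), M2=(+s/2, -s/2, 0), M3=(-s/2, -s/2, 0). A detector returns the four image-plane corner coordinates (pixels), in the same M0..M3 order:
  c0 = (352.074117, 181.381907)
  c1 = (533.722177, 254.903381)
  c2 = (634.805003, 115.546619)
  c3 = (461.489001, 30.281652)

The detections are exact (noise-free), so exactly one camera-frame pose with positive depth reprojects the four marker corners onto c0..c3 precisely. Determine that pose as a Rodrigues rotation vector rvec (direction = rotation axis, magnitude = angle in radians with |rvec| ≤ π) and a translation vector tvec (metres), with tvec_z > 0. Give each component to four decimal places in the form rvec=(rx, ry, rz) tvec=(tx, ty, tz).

rvec=(0.0776, -0.3027, 0.4794) tvec=(0.1698, -0.1218, 0.8858)

Intrinsics K: fx=854.2, fy=619.7, cx=335.3, cy=232.4
Marker side s = 0.234 m; corners in marker frame (Z=0):
  M0 = (-0.1170, +0.1170, 0)
  M1 = (+0.1170, +0.1170, 0)
  M2 = (+0.1170, -0.1170, 0)
  M3 = (-0.1170, -0.1170, 0)
Detected image corners:
  c0 = (352.074117, 181.381907) px
  c1 = (533.722177, 254.903381) px
  c2 = (634.805003, 115.546619) px
  c3 = (461.489001, 30.281652) px
Planar DLT: solve 8×8 A·h = b for H (H[2,2]=1):
  H  [+928.83245 -447.45612 +499.07204]
  H  [+389.30887 +620.09793 +147.15271]
  H  [+0.34379 +0.00325 +1.00000]
B = K⁻¹H; ‖b₁‖=1.128980, ‖b₂‖=1.128980; λ = 2/(‖b₁‖+‖b₂‖) = 0.885756, sign → tz>0 ⇒ λ=+0.885756
r₁ = λ·B[:,0] = (+0.84361,+0.44225,+0.30451); r₂ = λ·B[:,1] = (-0.46511,+0.88525,+0.00288)
r₃ = r₁×r₂ = (-0.26830,-0.14406,+0.95250); SVD([r₁ r₂ r₃]) → R = UVᵀ:
  R  [+0.84361 -0.46511 -0.26830]
  R  [+0.44225 +0.88525 -0.14406]
  R  [+0.30451 +0.00288 +0.95250]
t = (+0.16982, -0.12185, +0.88576) m
tr R = 2.681363; θ = arccos((tr R − 1)/2) = 0.572256 rad = 32.788°
axis k = ((R−Rᵀ)₃₂, (R−Rᵀ)₁₃, (R−Rᵀ)₂₁) / (2 sinθ) = (+0.135668, -0.528882, +0.837782)
rvec = θ·k = (+0.077637, -0.302656, +0.479425)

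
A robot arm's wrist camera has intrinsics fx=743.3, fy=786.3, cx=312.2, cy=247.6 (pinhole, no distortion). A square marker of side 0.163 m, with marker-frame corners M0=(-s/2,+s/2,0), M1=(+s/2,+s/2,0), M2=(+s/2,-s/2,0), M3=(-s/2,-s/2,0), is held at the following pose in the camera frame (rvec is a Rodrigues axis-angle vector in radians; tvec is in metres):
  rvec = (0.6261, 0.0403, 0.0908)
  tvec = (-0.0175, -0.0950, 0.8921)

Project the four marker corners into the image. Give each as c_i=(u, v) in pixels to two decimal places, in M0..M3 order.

Intrinsics K: fx=743.3, fy=786.3, cx=312.2, cy=247.6
Marker side s = 0.163 m; corners in marker frame (Z=0):
  M0 = (-0.0815, +0.0815, 0)
  M1 = (+0.0815, +0.0815, 0)
  M2 = (+0.0815, -0.0815, 0)
  M3 = (-0.0815, -0.0815, 0)
rvec = (0.6261, 0.0403, 0.0908), |rvec| = θ = 0.63393 rad = 36.322°
Rodrigues: sinθ=0.59232, 1−cosθ=0.19430; R = I + sinθ·[k]× + (1−cosθ)·[k]×²:
    [+0.99523 -0.07264 +0.06514]
    [+0.09704 +0.80649 -0.58323]
    [-0.01017 +0.58677 +0.80969]
t = (-0.0175, -0.0950, 0.8921) m
M0: Pc = R·M0+t = (-0.10453, -0.03718, +0.94075); u = 743.3·(-0.10453)/0.94075 + 312.2 = 229.6083, v = 786.3·(-0.03718)/0.94075 + 247.6 = 216.5244
M1: Pc = R·M1+t = (+0.05769, -0.02136, +0.93909); u = 743.3·(+0.05769)/0.93909 + 312.2 = 357.8629, v = 786.3·(-0.02136)/0.93909 + 247.6 = 229.7133
M2: Pc = R·M2+t = (+0.06953, -0.15282, +0.84345); u = 743.3·(+0.06953)/0.84345 + 312.2 = 373.4753, v = 786.3·(-0.15282)/0.84345 + 247.6 = 105.1343
M3: Pc = R·M3+t = (-0.09269, -0.16864, +0.84511); u = 743.3·(-0.09269)/0.84511 + 312.2 = 230.6752, v = 786.3·(-0.16864)/0.84511 + 247.6 = 90.6972

c0=(229.61, 216.52) c1=(357.86, 229.71) c2=(373.48, 105.13) c3=(230.68, 90.70)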